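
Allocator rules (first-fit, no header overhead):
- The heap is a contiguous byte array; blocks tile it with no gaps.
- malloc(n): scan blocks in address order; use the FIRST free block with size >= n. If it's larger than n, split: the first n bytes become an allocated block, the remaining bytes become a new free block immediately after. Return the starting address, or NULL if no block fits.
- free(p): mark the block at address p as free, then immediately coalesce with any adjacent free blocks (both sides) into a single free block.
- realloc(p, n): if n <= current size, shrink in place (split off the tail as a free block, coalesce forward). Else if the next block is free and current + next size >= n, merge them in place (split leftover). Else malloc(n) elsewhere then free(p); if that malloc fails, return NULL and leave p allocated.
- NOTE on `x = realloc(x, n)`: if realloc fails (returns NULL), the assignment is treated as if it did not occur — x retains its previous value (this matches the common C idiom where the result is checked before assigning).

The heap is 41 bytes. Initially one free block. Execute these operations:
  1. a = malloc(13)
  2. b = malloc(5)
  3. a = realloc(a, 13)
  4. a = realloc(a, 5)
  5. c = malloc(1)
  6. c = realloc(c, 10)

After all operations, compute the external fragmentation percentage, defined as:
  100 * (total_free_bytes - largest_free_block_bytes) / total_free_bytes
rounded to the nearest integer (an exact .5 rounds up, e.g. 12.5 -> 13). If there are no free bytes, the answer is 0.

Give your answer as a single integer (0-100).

Answer: 38

Derivation:
Op 1: a = malloc(13) -> a = 0; heap: [0-12 ALLOC][13-40 FREE]
Op 2: b = malloc(5) -> b = 13; heap: [0-12 ALLOC][13-17 ALLOC][18-40 FREE]
Op 3: a = realloc(a, 13) -> a = 0; heap: [0-12 ALLOC][13-17 ALLOC][18-40 FREE]
Op 4: a = realloc(a, 5) -> a = 0; heap: [0-4 ALLOC][5-12 FREE][13-17 ALLOC][18-40 FREE]
Op 5: c = malloc(1) -> c = 5; heap: [0-4 ALLOC][5-5 ALLOC][6-12 FREE][13-17 ALLOC][18-40 FREE]
Op 6: c = realloc(c, 10) -> c = 18; heap: [0-4 ALLOC][5-12 FREE][13-17 ALLOC][18-27 ALLOC][28-40 FREE]
Free blocks: [8 13] total_free=21 largest=13 -> 100*(21-13)/21 = 800/21 ≈ 38.095 -> rounds to 38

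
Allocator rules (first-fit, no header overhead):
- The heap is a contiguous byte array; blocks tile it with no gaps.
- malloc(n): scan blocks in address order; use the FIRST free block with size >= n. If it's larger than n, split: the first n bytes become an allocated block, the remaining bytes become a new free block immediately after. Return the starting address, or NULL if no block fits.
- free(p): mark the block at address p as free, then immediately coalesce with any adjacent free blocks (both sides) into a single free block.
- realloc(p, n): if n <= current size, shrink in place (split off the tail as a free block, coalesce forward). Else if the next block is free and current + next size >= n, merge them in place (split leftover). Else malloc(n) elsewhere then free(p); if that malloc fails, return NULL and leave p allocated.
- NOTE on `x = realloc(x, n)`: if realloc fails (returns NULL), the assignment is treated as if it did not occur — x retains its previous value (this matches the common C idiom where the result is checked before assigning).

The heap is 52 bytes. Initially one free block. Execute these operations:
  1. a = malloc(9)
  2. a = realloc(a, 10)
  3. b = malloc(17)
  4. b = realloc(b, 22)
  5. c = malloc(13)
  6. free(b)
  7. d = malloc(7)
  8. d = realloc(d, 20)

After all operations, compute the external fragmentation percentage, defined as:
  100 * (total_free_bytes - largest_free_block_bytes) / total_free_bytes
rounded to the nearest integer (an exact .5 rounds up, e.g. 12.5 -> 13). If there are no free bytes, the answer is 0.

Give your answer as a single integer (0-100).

Answer: 22

Derivation:
Op 1: a = malloc(9) -> a = 0; heap: [0-8 ALLOC][9-51 FREE]
Op 2: a = realloc(a, 10) -> a = 0; heap: [0-9 ALLOC][10-51 FREE]
Op 3: b = malloc(17) -> b = 10; heap: [0-9 ALLOC][10-26 ALLOC][27-51 FREE]
Op 4: b = realloc(b, 22) -> b = 10; heap: [0-9 ALLOC][10-31 ALLOC][32-51 FREE]
Op 5: c = malloc(13) -> c = 32; heap: [0-9 ALLOC][10-31 ALLOC][32-44 ALLOC][45-51 FREE]
Op 6: free(b) -> (freed b); heap: [0-9 ALLOC][10-31 FREE][32-44 ALLOC][45-51 FREE]
Op 7: d = malloc(7) -> d = 10; heap: [0-9 ALLOC][10-16 ALLOC][17-31 FREE][32-44 ALLOC][45-51 FREE]
Op 8: d = realloc(d, 20) -> d = 10; heap: [0-9 ALLOC][10-29 ALLOC][30-31 FREE][32-44 ALLOC][45-51 FREE]
Free blocks: [2 7] total_free=9 largest=7 -> 100*(9-7)/9 = 200/9 ≈ 22.222 -> rounds to 22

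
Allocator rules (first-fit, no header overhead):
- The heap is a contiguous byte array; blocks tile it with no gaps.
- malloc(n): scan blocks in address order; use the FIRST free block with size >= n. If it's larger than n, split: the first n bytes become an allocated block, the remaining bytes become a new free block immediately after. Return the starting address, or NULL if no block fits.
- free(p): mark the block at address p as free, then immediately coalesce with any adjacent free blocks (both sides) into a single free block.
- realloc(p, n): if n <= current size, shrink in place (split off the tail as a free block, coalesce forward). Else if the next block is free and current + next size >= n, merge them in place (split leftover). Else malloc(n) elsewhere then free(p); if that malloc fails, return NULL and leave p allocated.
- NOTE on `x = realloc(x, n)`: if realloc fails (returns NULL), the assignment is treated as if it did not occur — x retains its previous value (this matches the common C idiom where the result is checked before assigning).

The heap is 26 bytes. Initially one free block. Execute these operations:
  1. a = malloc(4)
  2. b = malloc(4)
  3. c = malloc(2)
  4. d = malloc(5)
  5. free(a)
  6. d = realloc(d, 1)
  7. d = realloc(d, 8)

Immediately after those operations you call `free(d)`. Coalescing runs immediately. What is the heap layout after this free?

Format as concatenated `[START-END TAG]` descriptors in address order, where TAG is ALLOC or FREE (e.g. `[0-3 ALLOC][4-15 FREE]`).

Op 1: a = malloc(4) -> a = 0; heap: [0-3 ALLOC][4-25 FREE]
Op 2: b = malloc(4) -> b = 4; heap: [0-3 ALLOC][4-7 ALLOC][8-25 FREE]
Op 3: c = malloc(2) -> c = 8; heap: [0-3 ALLOC][4-7 ALLOC][8-9 ALLOC][10-25 FREE]
Op 4: d = malloc(5) -> d = 10; heap: [0-3 ALLOC][4-7 ALLOC][8-9 ALLOC][10-14 ALLOC][15-25 FREE]
Op 5: free(a) -> (freed a); heap: [0-3 FREE][4-7 ALLOC][8-9 ALLOC][10-14 ALLOC][15-25 FREE]
Op 6: d = realloc(d, 1) -> d = 10; heap: [0-3 FREE][4-7 ALLOC][8-9 ALLOC][10-10 ALLOC][11-25 FREE]
Op 7: d = realloc(d, 8) -> d = 10; heap: [0-3 FREE][4-7 ALLOC][8-9 ALLOC][10-17 ALLOC][18-25 FREE]
free(d): d = 10 -> block [10-17 ALLOC]; mark free, coalesce with adjacent free neighbors -> [0-3 FREE][4-7 ALLOC][8-9 ALLOC][10-25 FREE]

Answer: [0-3 FREE][4-7 ALLOC][8-9 ALLOC][10-25 FREE]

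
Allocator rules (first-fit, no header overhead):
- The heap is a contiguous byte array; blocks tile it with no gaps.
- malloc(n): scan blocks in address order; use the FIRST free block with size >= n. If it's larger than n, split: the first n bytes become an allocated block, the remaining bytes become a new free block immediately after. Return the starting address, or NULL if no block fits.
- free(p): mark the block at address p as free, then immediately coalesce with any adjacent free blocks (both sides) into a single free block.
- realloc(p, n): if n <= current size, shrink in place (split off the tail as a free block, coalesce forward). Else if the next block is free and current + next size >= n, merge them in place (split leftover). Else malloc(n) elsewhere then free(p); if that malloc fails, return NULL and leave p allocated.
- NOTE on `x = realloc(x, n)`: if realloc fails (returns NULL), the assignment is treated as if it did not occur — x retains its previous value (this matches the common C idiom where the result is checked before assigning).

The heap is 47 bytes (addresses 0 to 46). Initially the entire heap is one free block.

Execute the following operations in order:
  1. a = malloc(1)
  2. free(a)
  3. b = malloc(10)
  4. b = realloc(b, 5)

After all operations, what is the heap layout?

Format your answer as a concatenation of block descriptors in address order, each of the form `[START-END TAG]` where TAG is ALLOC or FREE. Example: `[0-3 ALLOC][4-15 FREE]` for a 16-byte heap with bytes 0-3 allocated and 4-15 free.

Answer: [0-4 ALLOC][5-46 FREE]

Derivation:
Op 1: a = malloc(1) -> a = 0; heap: [0-0 ALLOC][1-46 FREE]
Op 2: free(a) -> (freed a); heap: [0-46 FREE]
Op 3: b = malloc(10) -> b = 0; heap: [0-9 ALLOC][10-46 FREE]
Op 4: b = realloc(b, 5) -> b = 0; heap: [0-4 ALLOC][5-46 FREE]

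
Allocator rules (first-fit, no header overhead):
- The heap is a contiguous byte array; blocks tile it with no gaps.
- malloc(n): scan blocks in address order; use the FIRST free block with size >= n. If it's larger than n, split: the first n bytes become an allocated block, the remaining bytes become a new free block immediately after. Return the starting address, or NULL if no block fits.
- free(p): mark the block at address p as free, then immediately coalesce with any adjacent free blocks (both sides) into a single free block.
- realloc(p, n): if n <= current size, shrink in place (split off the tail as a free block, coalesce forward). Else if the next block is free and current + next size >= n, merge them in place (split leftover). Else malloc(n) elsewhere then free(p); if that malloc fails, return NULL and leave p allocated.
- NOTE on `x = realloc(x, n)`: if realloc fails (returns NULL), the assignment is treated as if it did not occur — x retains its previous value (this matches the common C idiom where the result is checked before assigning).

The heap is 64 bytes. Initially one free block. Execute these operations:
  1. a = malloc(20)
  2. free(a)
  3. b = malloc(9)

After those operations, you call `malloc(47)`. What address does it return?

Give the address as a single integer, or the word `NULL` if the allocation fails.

Op 1: a = malloc(20) -> a = 0; heap: [0-19 ALLOC][20-63 FREE]
Op 2: free(a) -> (freed a); heap: [0-63 FREE]
Op 3: b = malloc(9) -> b = 0; heap: [0-8 ALLOC][9-63 FREE]
malloc(47): first-fit scan over [0-8 ALLOC][9-63 FREE] -> 9

Answer: 9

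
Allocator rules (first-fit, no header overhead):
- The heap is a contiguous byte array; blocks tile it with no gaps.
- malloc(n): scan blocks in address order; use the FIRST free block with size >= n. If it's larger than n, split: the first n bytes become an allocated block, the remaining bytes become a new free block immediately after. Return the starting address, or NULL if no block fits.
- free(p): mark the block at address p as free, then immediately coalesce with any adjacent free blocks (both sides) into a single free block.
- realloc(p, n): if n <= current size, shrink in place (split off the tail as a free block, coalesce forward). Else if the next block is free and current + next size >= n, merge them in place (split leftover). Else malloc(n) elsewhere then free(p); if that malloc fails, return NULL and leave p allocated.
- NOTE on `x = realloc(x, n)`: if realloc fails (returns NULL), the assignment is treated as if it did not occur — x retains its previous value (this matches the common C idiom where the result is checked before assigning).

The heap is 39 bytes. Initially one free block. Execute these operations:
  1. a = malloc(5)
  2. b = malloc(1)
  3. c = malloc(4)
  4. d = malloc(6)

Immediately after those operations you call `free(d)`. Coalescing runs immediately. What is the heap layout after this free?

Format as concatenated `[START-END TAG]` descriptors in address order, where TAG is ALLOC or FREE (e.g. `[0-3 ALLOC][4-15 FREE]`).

Answer: [0-4 ALLOC][5-5 ALLOC][6-9 ALLOC][10-38 FREE]

Derivation:
Op 1: a = malloc(5) -> a = 0; heap: [0-4 ALLOC][5-38 FREE]
Op 2: b = malloc(1) -> b = 5; heap: [0-4 ALLOC][5-5 ALLOC][6-38 FREE]
Op 3: c = malloc(4) -> c = 6; heap: [0-4 ALLOC][5-5 ALLOC][6-9 ALLOC][10-38 FREE]
Op 4: d = malloc(6) -> d = 10; heap: [0-4 ALLOC][5-5 ALLOC][6-9 ALLOC][10-15 ALLOC][16-38 FREE]
free(d): d = 10 -> block [10-15 ALLOC]; mark free, coalesce with adjacent free neighbors -> [0-4 ALLOC][5-5 ALLOC][6-9 ALLOC][10-38 FREE]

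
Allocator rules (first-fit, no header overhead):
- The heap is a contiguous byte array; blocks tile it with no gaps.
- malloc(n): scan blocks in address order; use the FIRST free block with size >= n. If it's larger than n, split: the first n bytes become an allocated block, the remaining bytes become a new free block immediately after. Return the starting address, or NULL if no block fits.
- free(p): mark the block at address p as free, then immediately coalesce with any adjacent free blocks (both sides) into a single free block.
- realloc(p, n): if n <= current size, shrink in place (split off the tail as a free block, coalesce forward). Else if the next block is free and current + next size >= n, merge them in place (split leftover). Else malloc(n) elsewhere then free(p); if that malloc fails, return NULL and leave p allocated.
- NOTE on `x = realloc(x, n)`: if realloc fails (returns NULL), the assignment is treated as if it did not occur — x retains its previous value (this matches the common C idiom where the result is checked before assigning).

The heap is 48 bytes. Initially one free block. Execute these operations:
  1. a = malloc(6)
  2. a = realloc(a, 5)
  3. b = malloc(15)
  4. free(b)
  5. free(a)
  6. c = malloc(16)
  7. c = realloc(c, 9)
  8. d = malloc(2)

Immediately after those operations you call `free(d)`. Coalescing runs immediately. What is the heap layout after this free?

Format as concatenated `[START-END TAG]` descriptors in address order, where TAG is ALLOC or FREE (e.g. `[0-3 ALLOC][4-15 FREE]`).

Answer: [0-8 ALLOC][9-47 FREE]

Derivation:
Op 1: a = malloc(6) -> a = 0; heap: [0-5 ALLOC][6-47 FREE]
Op 2: a = realloc(a, 5) -> a = 0; heap: [0-4 ALLOC][5-47 FREE]
Op 3: b = malloc(15) -> b = 5; heap: [0-4 ALLOC][5-19 ALLOC][20-47 FREE]
Op 4: free(b) -> (freed b); heap: [0-4 ALLOC][5-47 FREE]
Op 5: free(a) -> (freed a); heap: [0-47 FREE]
Op 6: c = malloc(16) -> c = 0; heap: [0-15 ALLOC][16-47 FREE]
Op 7: c = realloc(c, 9) -> c = 0; heap: [0-8 ALLOC][9-47 FREE]
Op 8: d = malloc(2) -> d = 9; heap: [0-8 ALLOC][9-10 ALLOC][11-47 FREE]
free(d): d = 9 -> block [9-10 ALLOC]; mark free, coalesce with adjacent free neighbors -> [0-8 ALLOC][9-47 FREE]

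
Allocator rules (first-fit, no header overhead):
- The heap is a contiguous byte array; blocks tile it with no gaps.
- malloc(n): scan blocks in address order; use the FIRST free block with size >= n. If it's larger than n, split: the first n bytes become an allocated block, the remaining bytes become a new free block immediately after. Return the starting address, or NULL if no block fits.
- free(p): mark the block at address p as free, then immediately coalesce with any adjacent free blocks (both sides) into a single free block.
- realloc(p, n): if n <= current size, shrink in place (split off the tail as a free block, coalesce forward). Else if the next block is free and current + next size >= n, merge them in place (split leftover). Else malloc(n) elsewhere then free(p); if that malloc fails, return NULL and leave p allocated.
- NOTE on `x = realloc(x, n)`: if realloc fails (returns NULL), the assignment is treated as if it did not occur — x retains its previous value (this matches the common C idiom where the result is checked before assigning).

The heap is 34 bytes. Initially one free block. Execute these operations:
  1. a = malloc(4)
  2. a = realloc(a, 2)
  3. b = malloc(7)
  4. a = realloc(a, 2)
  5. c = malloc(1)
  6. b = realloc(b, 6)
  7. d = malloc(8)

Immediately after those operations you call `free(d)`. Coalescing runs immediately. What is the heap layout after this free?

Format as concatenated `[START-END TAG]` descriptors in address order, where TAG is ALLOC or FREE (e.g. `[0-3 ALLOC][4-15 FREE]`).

Op 1: a = malloc(4) -> a = 0; heap: [0-3 ALLOC][4-33 FREE]
Op 2: a = realloc(a, 2) -> a = 0; heap: [0-1 ALLOC][2-33 FREE]
Op 3: b = malloc(7) -> b = 2; heap: [0-1 ALLOC][2-8 ALLOC][9-33 FREE]
Op 4: a = realloc(a, 2) -> a = 0; heap: [0-1 ALLOC][2-8 ALLOC][9-33 FREE]
Op 5: c = malloc(1) -> c = 9; heap: [0-1 ALLOC][2-8 ALLOC][9-9 ALLOC][10-33 FREE]
Op 6: b = realloc(b, 6) -> b = 2; heap: [0-1 ALLOC][2-7 ALLOC][8-8 FREE][9-9 ALLOC][10-33 FREE]
Op 7: d = malloc(8) -> d = 10; heap: [0-1 ALLOC][2-7 ALLOC][8-8 FREE][9-9 ALLOC][10-17 ALLOC][18-33 FREE]
free(d): d = 10 -> block [10-17 ALLOC]; mark free, coalesce with adjacent free neighbors -> [0-1 ALLOC][2-7 ALLOC][8-8 FREE][9-9 ALLOC][10-33 FREE]

Answer: [0-1 ALLOC][2-7 ALLOC][8-8 FREE][9-9 ALLOC][10-33 FREE]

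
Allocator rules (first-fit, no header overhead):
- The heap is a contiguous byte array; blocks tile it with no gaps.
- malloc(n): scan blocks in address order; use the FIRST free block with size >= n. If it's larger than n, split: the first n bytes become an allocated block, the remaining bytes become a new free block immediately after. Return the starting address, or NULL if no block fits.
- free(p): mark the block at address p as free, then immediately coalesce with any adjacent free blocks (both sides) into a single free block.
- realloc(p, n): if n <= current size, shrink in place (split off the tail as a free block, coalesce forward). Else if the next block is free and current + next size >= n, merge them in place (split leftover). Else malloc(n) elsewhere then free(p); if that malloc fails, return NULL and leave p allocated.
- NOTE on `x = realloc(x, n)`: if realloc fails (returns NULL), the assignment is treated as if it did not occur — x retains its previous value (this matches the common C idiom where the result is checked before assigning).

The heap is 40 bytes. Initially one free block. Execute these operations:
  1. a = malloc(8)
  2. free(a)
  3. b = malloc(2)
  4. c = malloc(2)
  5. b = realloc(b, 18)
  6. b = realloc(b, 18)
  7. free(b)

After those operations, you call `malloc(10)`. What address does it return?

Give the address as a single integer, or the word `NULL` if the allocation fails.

Op 1: a = malloc(8) -> a = 0; heap: [0-7 ALLOC][8-39 FREE]
Op 2: free(a) -> (freed a); heap: [0-39 FREE]
Op 3: b = malloc(2) -> b = 0; heap: [0-1 ALLOC][2-39 FREE]
Op 4: c = malloc(2) -> c = 2; heap: [0-1 ALLOC][2-3 ALLOC][4-39 FREE]
Op 5: b = realloc(b, 18) -> b = 4; heap: [0-1 FREE][2-3 ALLOC][4-21 ALLOC][22-39 FREE]
Op 6: b = realloc(b, 18) -> b = 4; heap: [0-1 FREE][2-3 ALLOC][4-21 ALLOC][22-39 FREE]
Op 7: free(b) -> (freed b); heap: [0-1 FREE][2-3 ALLOC][4-39 FREE]
malloc(10): first-fit scan over [0-1 FREE][2-3 ALLOC][4-39 FREE] -> 4

Answer: 4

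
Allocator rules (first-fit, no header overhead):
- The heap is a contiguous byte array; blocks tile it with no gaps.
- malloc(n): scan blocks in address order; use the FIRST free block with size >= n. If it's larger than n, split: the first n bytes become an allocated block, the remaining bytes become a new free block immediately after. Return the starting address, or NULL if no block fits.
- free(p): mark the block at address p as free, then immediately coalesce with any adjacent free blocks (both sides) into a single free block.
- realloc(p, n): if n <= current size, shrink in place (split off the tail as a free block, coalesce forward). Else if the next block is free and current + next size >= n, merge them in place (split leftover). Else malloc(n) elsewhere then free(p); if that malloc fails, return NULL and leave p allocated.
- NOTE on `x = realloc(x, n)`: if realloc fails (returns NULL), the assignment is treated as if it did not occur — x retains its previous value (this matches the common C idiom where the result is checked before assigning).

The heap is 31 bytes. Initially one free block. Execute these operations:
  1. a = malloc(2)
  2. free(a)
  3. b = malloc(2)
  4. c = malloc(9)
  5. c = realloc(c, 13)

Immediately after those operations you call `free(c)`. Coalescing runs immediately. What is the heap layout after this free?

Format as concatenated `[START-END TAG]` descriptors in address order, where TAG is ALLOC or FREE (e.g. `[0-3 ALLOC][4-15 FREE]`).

Answer: [0-1 ALLOC][2-30 FREE]

Derivation:
Op 1: a = malloc(2) -> a = 0; heap: [0-1 ALLOC][2-30 FREE]
Op 2: free(a) -> (freed a); heap: [0-30 FREE]
Op 3: b = malloc(2) -> b = 0; heap: [0-1 ALLOC][2-30 FREE]
Op 4: c = malloc(9) -> c = 2; heap: [0-1 ALLOC][2-10 ALLOC][11-30 FREE]
Op 5: c = realloc(c, 13) -> c = 2; heap: [0-1 ALLOC][2-14 ALLOC][15-30 FREE]
free(c): c = 2 -> block [2-14 ALLOC]; mark free, coalesce with adjacent free neighbors -> [0-1 ALLOC][2-30 FREE]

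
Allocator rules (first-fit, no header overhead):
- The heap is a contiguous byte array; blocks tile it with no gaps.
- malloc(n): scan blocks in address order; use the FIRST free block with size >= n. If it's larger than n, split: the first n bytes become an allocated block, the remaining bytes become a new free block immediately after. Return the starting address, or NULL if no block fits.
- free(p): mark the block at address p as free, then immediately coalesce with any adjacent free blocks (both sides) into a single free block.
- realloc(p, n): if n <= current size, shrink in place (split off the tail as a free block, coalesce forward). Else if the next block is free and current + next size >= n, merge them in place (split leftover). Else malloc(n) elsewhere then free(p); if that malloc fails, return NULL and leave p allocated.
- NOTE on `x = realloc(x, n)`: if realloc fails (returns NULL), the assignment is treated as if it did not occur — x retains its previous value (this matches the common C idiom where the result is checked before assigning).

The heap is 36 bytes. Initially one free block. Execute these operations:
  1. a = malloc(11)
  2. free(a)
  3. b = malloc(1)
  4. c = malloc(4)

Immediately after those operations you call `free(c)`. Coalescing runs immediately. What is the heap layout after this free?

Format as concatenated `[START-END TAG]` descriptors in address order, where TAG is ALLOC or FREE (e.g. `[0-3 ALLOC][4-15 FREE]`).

Op 1: a = malloc(11) -> a = 0; heap: [0-10 ALLOC][11-35 FREE]
Op 2: free(a) -> (freed a); heap: [0-35 FREE]
Op 3: b = malloc(1) -> b = 0; heap: [0-0 ALLOC][1-35 FREE]
Op 4: c = malloc(4) -> c = 1; heap: [0-0 ALLOC][1-4 ALLOC][5-35 FREE]
free(c): c = 1 -> block [1-4 ALLOC]; mark free, coalesce with adjacent free neighbors -> [0-0 ALLOC][1-35 FREE]

Answer: [0-0 ALLOC][1-35 FREE]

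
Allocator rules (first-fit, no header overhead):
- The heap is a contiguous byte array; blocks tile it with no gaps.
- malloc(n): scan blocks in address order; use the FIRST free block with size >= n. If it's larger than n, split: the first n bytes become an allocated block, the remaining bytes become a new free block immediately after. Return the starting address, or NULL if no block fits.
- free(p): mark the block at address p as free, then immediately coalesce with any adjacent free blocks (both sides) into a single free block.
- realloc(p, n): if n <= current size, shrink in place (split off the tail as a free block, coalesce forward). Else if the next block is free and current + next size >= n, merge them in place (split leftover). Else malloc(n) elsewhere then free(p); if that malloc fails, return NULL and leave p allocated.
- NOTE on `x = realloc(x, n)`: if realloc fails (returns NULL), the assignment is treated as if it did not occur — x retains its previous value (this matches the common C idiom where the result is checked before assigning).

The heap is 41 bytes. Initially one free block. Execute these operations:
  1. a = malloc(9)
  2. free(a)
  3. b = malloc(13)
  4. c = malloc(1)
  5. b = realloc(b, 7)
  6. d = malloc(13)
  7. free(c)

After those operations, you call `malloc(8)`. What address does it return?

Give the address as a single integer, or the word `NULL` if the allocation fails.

Op 1: a = malloc(9) -> a = 0; heap: [0-8 ALLOC][9-40 FREE]
Op 2: free(a) -> (freed a); heap: [0-40 FREE]
Op 3: b = malloc(13) -> b = 0; heap: [0-12 ALLOC][13-40 FREE]
Op 4: c = malloc(1) -> c = 13; heap: [0-12 ALLOC][13-13 ALLOC][14-40 FREE]
Op 5: b = realloc(b, 7) -> b = 0; heap: [0-6 ALLOC][7-12 FREE][13-13 ALLOC][14-40 FREE]
Op 6: d = malloc(13) -> d = 14; heap: [0-6 ALLOC][7-12 FREE][13-13 ALLOC][14-26 ALLOC][27-40 FREE]
Op 7: free(c) -> (freed c); heap: [0-6 ALLOC][7-13 FREE][14-26 ALLOC][27-40 FREE]
malloc(8): first-fit scan over [0-6 ALLOC][7-13 FREE][14-26 ALLOC][27-40 FREE] -> 27

Answer: 27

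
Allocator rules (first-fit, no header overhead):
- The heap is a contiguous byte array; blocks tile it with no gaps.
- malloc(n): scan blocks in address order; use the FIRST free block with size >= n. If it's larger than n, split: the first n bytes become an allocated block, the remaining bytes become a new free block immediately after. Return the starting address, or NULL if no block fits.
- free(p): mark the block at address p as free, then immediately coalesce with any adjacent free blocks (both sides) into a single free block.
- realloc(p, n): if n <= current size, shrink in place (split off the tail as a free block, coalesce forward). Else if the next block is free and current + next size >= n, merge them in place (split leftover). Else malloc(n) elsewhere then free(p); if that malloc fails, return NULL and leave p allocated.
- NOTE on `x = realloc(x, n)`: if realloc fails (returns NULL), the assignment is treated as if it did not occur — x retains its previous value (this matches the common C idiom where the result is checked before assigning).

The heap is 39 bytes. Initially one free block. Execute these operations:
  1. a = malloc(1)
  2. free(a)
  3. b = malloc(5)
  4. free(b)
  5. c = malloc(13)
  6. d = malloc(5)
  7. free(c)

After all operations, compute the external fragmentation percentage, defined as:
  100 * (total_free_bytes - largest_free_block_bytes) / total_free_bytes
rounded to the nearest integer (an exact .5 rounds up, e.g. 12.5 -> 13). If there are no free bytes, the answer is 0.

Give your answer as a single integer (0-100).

Answer: 38

Derivation:
Op 1: a = malloc(1) -> a = 0; heap: [0-0 ALLOC][1-38 FREE]
Op 2: free(a) -> (freed a); heap: [0-38 FREE]
Op 3: b = malloc(5) -> b = 0; heap: [0-4 ALLOC][5-38 FREE]
Op 4: free(b) -> (freed b); heap: [0-38 FREE]
Op 5: c = malloc(13) -> c = 0; heap: [0-12 ALLOC][13-38 FREE]
Op 6: d = malloc(5) -> d = 13; heap: [0-12 ALLOC][13-17 ALLOC][18-38 FREE]
Op 7: free(c) -> (freed c); heap: [0-12 FREE][13-17 ALLOC][18-38 FREE]
Free blocks: [13 21] total_free=34 largest=21 -> 100*(34-21)/34 = 1300/34 ≈ 38.235 -> rounds to 38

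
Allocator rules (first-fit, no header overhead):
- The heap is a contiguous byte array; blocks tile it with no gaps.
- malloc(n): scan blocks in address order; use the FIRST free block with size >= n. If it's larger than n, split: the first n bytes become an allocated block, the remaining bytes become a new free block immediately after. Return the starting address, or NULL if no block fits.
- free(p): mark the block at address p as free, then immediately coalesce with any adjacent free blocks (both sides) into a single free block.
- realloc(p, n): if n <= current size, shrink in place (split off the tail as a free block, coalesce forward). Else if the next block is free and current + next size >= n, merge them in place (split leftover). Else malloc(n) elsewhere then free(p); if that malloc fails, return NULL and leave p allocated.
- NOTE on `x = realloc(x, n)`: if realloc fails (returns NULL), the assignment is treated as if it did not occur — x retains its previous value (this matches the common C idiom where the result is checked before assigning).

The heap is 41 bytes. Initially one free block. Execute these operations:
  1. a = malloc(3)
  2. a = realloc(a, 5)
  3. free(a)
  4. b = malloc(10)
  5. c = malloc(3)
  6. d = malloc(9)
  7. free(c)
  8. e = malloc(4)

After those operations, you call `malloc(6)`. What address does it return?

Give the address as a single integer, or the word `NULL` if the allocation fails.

Op 1: a = malloc(3) -> a = 0; heap: [0-2 ALLOC][3-40 FREE]
Op 2: a = realloc(a, 5) -> a = 0; heap: [0-4 ALLOC][5-40 FREE]
Op 3: free(a) -> (freed a); heap: [0-40 FREE]
Op 4: b = malloc(10) -> b = 0; heap: [0-9 ALLOC][10-40 FREE]
Op 5: c = malloc(3) -> c = 10; heap: [0-9 ALLOC][10-12 ALLOC][13-40 FREE]
Op 6: d = malloc(9) -> d = 13; heap: [0-9 ALLOC][10-12 ALLOC][13-21 ALLOC][22-40 FREE]
Op 7: free(c) -> (freed c); heap: [0-9 ALLOC][10-12 FREE][13-21 ALLOC][22-40 FREE]
Op 8: e = malloc(4) -> e = 22; heap: [0-9 ALLOC][10-12 FREE][13-21 ALLOC][22-25 ALLOC][26-40 FREE]
malloc(6): first-fit scan over [0-9 ALLOC][10-12 FREE][13-21 ALLOC][22-25 ALLOC][26-40 FREE] -> 26

Answer: 26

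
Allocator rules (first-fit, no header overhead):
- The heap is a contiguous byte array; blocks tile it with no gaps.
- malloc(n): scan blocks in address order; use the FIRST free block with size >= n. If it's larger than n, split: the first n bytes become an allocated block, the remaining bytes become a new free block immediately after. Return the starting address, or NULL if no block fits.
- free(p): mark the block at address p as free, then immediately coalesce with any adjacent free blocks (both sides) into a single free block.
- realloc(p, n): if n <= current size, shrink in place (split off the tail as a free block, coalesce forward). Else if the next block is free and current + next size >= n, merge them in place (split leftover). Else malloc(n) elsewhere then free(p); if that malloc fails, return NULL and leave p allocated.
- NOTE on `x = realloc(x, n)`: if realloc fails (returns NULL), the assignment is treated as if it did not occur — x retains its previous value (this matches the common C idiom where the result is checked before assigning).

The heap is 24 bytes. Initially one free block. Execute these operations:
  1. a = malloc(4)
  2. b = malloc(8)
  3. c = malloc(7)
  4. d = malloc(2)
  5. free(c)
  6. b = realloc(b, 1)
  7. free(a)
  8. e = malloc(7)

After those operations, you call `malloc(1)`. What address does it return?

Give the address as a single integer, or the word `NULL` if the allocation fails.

Answer: 0

Derivation:
Op 1: a = malloc(4) -> a = 0; heap: [0-3 ALLOC][4-23 FREE]
Op 2: b = malloc(8) -> b = 4; heap: [0-3 ALLOC][4-11 ALLOC][12-23 FREE]
Op 3: c = malloc(7) -> c = 12; heap: [0-3 ALLOC][4-11 ALLOC][12-18 ALLOC][19-23 FREE]
Op 4: d = malloc(2) -> d = 19; heap: [0-3 ALLOC][4-11 ALLOC][12-18 ALLOC][19-20 ALLOC][21-23 FREE]
Op 5: free(c) -> (freed c); heap: [0-3 ALLOC][4-11 ALLOC][12-18 FREE][19-20 ALLOC][21-23 FREE]
Op 6: b = realloc(b, 1) -> b = 4; heap: [0-3 ALLOC][4-4 ALLOC][5-18 FREE][19-20 ALLOC][21-23 FREE]
Op 7: free(a) -> (freed a); heap: [0-3 FREE][4-4 ALLOC][5-18 FREE][19-20 ALLOC][21-23 FREE]
Op 8: e = malloc(7) -> e = 5; heap: [0-3 FREE][4-4 ALLOC][5-11 ALLOC][12-18 FREE][19-20 ALLOC][21-23 FREE]
malloc(1): first-fit scan over [0-3 FREE][4-4 ALLOC][5-11 ALLOC][12-18 FREE][19-20 ALLOC][21-23 FREE] -> 0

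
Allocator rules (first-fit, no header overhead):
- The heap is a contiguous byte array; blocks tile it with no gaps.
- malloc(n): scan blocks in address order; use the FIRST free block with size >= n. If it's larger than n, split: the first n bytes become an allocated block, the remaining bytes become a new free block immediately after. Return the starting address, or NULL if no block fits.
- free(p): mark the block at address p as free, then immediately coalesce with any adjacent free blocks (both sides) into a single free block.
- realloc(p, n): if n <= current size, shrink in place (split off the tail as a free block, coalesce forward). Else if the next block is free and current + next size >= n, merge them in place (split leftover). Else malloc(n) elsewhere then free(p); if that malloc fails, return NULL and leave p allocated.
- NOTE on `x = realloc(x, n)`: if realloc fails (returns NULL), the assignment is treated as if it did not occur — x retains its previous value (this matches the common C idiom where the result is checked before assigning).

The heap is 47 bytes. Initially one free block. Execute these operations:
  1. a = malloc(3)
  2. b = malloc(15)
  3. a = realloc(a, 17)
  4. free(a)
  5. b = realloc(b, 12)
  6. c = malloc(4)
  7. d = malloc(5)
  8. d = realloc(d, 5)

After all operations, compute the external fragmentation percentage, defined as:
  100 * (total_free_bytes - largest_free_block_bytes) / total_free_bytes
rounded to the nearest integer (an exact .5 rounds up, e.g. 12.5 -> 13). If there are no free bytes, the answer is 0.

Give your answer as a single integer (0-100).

Answer: 12

Derivation:
Op 1: a = malloc(3) -> a = 0; heap: [0-2 ALLOC][3-46 FREE]
Op 2: b = malloc(15) -> b = 3; heap: [0-2 ALLOC][3-17 ALLOC][18-46 FREE]
Op 3: a = realloc(a, 17) -> a = 18; heap: [0-2 FREE][3-17 ALLOC][18-34 ALLOC][35-46 FREE]
Op 4: free(a) -> (freed a); heap: [0-2 FREE][3-17 ALLOC][18-46 FREE]
Op 5: b = realloc(b, 12) -> b = 3; heap: [0-2 FREE][3-14 ALLOC][15-46 FREE]
Op 6: c = malloc(4) -> c = 15; heap: [0-2 FREE][3-14 ALLOC][15-18 ALLOC][19-46 FREE]
Op 7: d = malloc(5) -> d = 19; heap: [0-2 FREE][3-14 ALLOC][15-18 ALLOC][19-23 ALLOC][24-46 FREE]
Op 8: d = realloc(d, 5) -> d = 19; heap: [0-2 FREE][3-14 ALLOC][15-18 ALLOC][19-23 ALLOC][24-46 FREE]
Free blocks: [3 23] total_free=26 largest=23 -> 100*(26-23)/26 = 300/26 ≈ 11.538 -> rounds to 12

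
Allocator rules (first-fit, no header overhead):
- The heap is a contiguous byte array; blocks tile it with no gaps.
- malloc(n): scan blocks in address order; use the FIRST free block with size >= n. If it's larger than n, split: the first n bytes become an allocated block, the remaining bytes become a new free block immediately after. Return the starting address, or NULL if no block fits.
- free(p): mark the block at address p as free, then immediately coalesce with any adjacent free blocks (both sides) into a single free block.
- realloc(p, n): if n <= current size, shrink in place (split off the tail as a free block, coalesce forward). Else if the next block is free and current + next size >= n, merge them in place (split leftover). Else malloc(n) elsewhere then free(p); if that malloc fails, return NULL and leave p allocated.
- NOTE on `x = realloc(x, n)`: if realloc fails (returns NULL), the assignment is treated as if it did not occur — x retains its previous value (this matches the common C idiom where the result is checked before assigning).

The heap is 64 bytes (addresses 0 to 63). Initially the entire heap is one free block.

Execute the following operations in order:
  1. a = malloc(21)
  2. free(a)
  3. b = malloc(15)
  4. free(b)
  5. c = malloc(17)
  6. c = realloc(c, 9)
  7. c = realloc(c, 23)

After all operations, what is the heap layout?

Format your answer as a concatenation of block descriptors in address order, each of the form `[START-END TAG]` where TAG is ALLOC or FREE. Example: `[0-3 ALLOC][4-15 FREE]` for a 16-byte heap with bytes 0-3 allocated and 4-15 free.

Op 1: a = malloc(21) -> a = 0; heap: [0-20 ALLOC][21-63 FREE]
Op 2: free(a) -> (freed a); heap: [0-63 FREE]
Op 3: b = malloc(15) -> b = 0; heap: [0-14 ALLOC][15-63 FREE]
Op 4: free(b) -> (freed b); heap: [0-63 FREE]
Op 5: c = malloc(17) -> c = 0; heap: [0-16 ALLOC][17-63 FREE]
Op 6: c = realloc(c, 9) -> c = 0; heap: [0-8 ALLOC][9-63 FREE]
Op 7: c = realloc(c, 23) -> c = 0; heap: [0-22 ALLOC][23-63 FREE]

Answer: [0-22 ALLOC][23-63 FREE]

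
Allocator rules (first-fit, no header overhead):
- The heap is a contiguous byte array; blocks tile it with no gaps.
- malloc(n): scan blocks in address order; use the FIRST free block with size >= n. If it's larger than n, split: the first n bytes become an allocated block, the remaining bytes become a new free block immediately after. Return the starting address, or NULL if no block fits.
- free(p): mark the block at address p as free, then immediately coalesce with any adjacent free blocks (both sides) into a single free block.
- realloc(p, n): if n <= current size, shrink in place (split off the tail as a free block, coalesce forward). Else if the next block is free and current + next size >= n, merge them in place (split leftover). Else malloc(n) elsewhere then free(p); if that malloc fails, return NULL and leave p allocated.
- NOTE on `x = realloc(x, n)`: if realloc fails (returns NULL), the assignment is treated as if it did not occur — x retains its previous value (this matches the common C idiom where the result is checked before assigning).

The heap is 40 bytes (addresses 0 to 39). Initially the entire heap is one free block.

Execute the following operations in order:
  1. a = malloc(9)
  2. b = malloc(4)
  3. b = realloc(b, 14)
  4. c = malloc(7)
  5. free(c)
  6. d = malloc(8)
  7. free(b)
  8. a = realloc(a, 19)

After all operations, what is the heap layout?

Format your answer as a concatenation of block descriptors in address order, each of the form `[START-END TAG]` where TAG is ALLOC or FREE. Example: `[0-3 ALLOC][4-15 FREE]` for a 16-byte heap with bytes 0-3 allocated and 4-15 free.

Answer: [0-18 ALLOC][19-22 FREE][23-30 ALLOC][31-39 FREE]

Derivation:
Op 1: a = malloc(9) -> a = 0; heap: [0-8 ALLOC][9-39 FREE]
Op 2: b = malloc(4) -> b = 9; heap: [0-8 ALLOC][9-12 ALLOC][13-39 FREE]
Op 3: b = realloc(b, 14) -> b = 9; heap: [0-8 ALLOC][9-22 ALLOC][23-39 FREE]
Op 4: c = malloc(7) -> c = 23; heap: [0-8 ALLOC][9-22 ALLOC][23-29 ALLOC][30-39 FREE]
Op 5: free(c) -> (freed c); heap: [0-8 ALLOC][9-22 ALLOC][23-39 FREE]
Op 6: d = malloc(8) -> d = 23; heap: [0-8 ALLOC][9-22 ALLOC][23-30 ALLOC][31-39 FREE]
Op 7: free(b) -> (freed b); heap: [0-8 ALLOC][9-22 FREE][23-30 ALLOC][31-39 FREE]
Op 8: a = realloc(a, 19) -> a = 0; heap: [0-18 ALLOC][19-22 FREE][23-30 ALLOC][31-39 FREE]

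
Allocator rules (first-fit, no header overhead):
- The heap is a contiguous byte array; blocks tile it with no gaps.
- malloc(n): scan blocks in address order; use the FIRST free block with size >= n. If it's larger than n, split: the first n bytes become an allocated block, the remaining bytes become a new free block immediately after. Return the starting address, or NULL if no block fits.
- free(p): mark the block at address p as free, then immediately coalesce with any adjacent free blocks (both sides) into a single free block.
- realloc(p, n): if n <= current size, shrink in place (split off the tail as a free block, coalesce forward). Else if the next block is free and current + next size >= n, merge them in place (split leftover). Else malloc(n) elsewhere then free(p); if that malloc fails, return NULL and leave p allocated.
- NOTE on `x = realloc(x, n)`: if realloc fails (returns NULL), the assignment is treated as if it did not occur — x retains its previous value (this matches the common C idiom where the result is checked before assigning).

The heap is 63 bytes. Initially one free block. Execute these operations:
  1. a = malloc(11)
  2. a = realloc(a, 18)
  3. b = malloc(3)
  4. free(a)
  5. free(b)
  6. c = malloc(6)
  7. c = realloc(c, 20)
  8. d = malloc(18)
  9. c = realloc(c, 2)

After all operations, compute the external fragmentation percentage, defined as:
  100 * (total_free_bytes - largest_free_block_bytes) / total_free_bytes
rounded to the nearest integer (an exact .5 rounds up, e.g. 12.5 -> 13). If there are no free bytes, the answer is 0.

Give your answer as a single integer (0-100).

Op 1: a = malloc(11) -> a = 0; heap: [0-10 ALLOC][11-62 FREE]
Op 2: a = realloc(a, 18) -> a = 0; heap: [0-17 ALLOC][18-62 FREE]
Op 3: b = malloc(3) -> b = 18; heap: [0-17 ALLOC][18-20 ALLOC][21-62 FREE]
Op 4: free(a) -> (freed a); heap: [0-17 FREE][18-20 ALLOC][21-62 FREE]
Op 5: free(b) -> (freed b); heap: [0-62 FREE]
Op 6: c = malloc(6) -> c = 0; heap: [0-5 ALLOC][6-62 FREE]
Op 7: c = realloc(c, 20) -> c = 0; heap: [0-19 ALLOC][20-62 FREE]
Op 8: d = malloc(18) -> d = 20; heap: [0-19 ALLOC][20-37 ALLOC][38-62 FREE]
Op 9: c = realloc(c, 2) -> c = 0; heap: [0-1 ALLOC][2-19 FREE][20-37 ALLOC][38-62 FREE]
Free blocks: [18 25] total_free=43 largest=25 -> 100*(43-25)/43 = 1800/43 ≈ 41.860 -> rounds to 42

Answer: 42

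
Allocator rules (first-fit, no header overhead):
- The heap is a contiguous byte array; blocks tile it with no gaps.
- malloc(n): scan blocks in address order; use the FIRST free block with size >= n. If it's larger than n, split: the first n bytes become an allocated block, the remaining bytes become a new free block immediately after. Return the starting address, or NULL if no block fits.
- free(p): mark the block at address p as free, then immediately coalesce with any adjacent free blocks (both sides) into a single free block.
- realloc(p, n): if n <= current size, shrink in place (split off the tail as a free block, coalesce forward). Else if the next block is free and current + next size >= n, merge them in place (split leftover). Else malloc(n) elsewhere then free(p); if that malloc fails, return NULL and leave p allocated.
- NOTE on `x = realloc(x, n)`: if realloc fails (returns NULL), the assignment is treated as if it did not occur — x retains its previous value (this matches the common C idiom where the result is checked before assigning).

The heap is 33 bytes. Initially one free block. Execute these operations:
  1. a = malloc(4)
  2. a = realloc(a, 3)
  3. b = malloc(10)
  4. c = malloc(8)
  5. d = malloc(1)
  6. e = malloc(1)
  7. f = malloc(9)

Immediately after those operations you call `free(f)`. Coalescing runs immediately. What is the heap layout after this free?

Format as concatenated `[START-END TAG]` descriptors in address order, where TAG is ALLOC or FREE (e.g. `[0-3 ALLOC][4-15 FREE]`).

Answer: [0-2 ALLOC][3-12 ALLOC][13-20 ALLOC][21-21 ALLOC][22-22 ALLOC][23-32 FREE]

Derivation:
Op 1: a = malloc(4) -> a = 0; heap: [0-3 ALLOC][4-32 FREE]
Op 2: a = realloc(a, 3) -> a = 0; heap: [0-2 ALLOC][3-32 FREE]
Op 3: b = malloc(10) -> b = 3; heap: [0-2 ALLOC][3-12 ALLOC][13-32 FREE]
Op 4: c = malloc(8) -> c = 13; heap: [0-2 ALLOC][3-12 ALLOC][13-20 ALLOC][21-32 FREE]
Op 5: d = malloc(1) -> d = 21; heap: [0-2 ALLOC][3-12 ALLOC][13-20 ALLOC][21-21 ALLOC][22-32 FREE]
Op 6: e = malloc(1) -> e = 22; heap: [0-2 ALLOC][3-12 ALLOC][13-20 ALLOC][21-21 ALLOC][22-22 ALLOC][23-32 FREE]
Op 7: f = malloc(9) -> f = 23; heap: [0-2 ALLOC][3-12 ALLOC][13-20 ALLOC][21-21 ALLOC][22-22 ALLOC][23-31 ALLOC][32-32 FREE]
free(f): f = 23 -> block [23-31 ALLOC]; mark free, coalesce with adjacent free neighbors -> [0-2 ALLOC][3-12 ALLOC][13-20 ALLOC][21-21 ALLOC][22-22 ALLOC][23-32 FREE]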